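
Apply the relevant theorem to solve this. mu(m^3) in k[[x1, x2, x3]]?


C(n+d-1,d)=C(5,3)=10


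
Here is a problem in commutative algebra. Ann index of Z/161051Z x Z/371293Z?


Exponent = lcm of the cyclic orders; pairwise coprime => product.
11^5*13^5=161051*371293=59797108943


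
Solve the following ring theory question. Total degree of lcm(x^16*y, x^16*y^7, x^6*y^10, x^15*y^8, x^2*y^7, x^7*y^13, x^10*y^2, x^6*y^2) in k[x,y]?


lcm = componentwise max:
x: max(16,16,6,15,2,7,10,6)=16
y: max(1,7,10,8,7,13,2,2)=13
Total=16+13=29


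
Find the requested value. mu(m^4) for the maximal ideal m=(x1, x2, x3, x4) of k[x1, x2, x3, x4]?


Graded Nakayama: mu(m^d) = dim_k (m^d/m^(d+1)) = #degree-4 monomials in 4 vars
C(n+d-1,d)=C(7,4)=35


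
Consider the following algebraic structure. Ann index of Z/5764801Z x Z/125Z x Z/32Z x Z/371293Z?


Exponent = lcm of the cyclic orders; pairwise coprime => product.
7^8*5^3*2^5*13^5=5764801*125*32*371293=8561721030772000


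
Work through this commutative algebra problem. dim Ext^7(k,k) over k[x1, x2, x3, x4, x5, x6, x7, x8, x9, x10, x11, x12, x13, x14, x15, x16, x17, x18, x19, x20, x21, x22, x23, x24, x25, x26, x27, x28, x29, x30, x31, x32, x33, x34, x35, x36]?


C(n,i)=C(36,7)=8347680


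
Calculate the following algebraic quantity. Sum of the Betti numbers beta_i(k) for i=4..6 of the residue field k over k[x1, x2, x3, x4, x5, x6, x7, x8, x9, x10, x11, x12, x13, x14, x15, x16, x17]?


Koszul resolution: beta_i(k)=C(n,i), n=17
C(17,4)=2380, C(17,5)=6188, C(17,6)=12376
Sum=20944


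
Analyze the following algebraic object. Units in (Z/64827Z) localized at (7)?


Local ring = Z/2401Z.
phi(2401) = 7^3*(7-1) = 2058


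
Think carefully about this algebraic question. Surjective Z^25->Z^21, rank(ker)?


rank(ker) = 25-21 = 4


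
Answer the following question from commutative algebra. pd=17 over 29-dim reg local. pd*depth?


pd+depth=29
depth=29-17=12
pd*depth=17*12=204


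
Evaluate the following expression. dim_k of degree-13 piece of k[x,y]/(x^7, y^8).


k[x,y], I = (x^7, y^8), d = 13
Need i < 7 and d-i < 8.
Range: 6 <= i <= 6.
H(13) = 1


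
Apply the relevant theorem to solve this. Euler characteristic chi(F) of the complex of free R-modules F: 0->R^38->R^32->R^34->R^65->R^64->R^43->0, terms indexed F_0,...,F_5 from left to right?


chi = sum (-1)^i * rank:
(-1)^0*38=38
(-1)^1*32=-32
(-1)^2*34=34
(-1)^3*65=-65
(-1)^4*64=64
(-1)^5*43=-43
chi=-4


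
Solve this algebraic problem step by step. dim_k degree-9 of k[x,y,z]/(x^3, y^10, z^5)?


Need i<3, j<10, k<5 with i+j+k=9.
For each i, j ranges over max(0,9-i-4)..min(9,9-i):
  i=0: j in [5,9] -> 5
  i=1: j in [4,8] -> 5
  i=2: j in [3,7] -> 5
H(9) = 5+5+5 = 15


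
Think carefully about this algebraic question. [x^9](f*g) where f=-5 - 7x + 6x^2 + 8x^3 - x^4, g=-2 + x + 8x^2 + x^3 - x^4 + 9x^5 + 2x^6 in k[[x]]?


[x^9] = sum a_i*b_j, i+j=9
  8*2=16
  -1*9=-9
Sum=7


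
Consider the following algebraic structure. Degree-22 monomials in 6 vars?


C(d+n-1,n-1)=C(27,5)=80730


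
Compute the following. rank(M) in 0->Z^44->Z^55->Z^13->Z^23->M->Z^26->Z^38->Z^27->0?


Alt sum=0:
(-1)^0*44 + (-1)^1*55 + (-1)^2*13 + (-1)^3*23 + (-1)^4*? + (-1)^5*26 + (-1)^6*38 + (-1)^7*27=0
rank(M)=36


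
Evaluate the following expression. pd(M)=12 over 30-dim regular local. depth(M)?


pd+depth=depth(R)=30
depth=30-12=18


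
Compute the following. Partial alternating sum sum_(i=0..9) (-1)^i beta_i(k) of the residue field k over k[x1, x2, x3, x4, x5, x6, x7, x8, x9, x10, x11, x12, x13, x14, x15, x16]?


Koszul resolution: beta_i(k)=C(n,i), n=16
sum_(i=0..p) (-1)^i C(n,i) = (-1)^p C(n-1,p)
(-1)^9*C(15,9) = (-1)^9*5005 = -5005


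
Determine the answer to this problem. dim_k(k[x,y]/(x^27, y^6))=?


Basis: x^i*y^j, i<27, j<6
27*6=162


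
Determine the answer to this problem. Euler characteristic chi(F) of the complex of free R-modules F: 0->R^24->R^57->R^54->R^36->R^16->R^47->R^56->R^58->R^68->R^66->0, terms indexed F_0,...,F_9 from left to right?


chi = sum (-1)^i * rank:
(-1)^0*24=24
(-1)^1*57=-57
(-1)^2*54=54
(-1)^3*36=-36
(-1)^4*16=16
(-1)^5*47=-47
(-1)^6*56=56
(-1)^7*58=-58
(-1)^8*68=68
(-1)^9*66=-66
chi=-46


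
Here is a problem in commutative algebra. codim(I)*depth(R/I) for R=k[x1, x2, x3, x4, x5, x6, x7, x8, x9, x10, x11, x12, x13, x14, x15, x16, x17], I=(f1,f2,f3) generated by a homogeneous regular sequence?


codim=3, depth=dim(R/I)=17-3=14
Product=3*14=42


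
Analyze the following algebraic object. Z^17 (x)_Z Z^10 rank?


rank(M(x)N) = rank(M)*rank(N)
17*10 = 170


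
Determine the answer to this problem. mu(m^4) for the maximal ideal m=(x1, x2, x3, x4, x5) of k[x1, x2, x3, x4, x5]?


Graded Nakayama: mu(m^d) = dim_k (m^d/m^(d+1)) = #degree-4 monomials in 5 vars
C(n+d-1,d)=C(8,4)=70


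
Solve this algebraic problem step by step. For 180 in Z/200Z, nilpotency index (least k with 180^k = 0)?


180^k mod 200:
k=1: 180
k=2: 0
First zero at k = 2


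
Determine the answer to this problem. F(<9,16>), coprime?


gcd(9,16)=1 => F=ab-a-b=9*16-9-16=144-25=119


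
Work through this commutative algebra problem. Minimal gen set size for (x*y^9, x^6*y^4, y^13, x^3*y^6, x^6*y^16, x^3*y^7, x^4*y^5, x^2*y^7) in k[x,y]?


Remove redundant (divisible by others).
x^3*y^7 redundant.
x^6*y^16 redundant.
Min: x^6*y^4, x^4*y^5, x^3*y^6, x^2*y^7, x*y^9, y^13
Count=6


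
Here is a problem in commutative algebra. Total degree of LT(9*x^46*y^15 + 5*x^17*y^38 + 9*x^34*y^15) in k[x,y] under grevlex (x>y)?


LT: 9*x^46*y^15
deg_x=46, deg_y=15
Total=46+15=61


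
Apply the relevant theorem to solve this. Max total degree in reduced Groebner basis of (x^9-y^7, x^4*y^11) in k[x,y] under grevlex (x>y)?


LT(f1)=x^9, LT(f2)=x^4y^11, lcm=x^9y^11
S(f1,f2) = y^11*f1 - x^5*f2 = -y^18
Reduced GB = {f1, f2, y^18}; degrees 9, 15, 18
Max = 18


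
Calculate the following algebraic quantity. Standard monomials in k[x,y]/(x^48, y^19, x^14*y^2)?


k[x,y]/I, I = (x^48, y^19, x^14*y^2)
Rect: 48x19=912. Corner: (48-14)x(19-2)=578.
dim = 912-578 = 334


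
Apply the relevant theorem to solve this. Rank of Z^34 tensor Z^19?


rank(M(x)N) = rank(M)*rank(N)
34*19 = 646


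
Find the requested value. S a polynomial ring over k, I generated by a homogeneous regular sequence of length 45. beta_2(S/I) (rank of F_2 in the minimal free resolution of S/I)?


Regular sequence => Koszul complex is the minimal free resolution.
Syz_1 minimally generated by Koszul relations f_i*e_j - f_j*e_i (i<j): mu(Syz_1) = beta_2 = C(m,2) = m(m-1)/2
m=45
45*44/2 = 990


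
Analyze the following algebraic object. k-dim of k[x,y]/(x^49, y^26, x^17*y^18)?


k[x,y]/I, I = (x^49, y^26, x^17*y^18)
Rect: 49x26=1274. Corner: (49-17)x(26-18)=256.
dim = 1274-256 = 1018


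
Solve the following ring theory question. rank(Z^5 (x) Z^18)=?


rank(M(x)N) = rank(M)*rank(N)
5*18 = 90


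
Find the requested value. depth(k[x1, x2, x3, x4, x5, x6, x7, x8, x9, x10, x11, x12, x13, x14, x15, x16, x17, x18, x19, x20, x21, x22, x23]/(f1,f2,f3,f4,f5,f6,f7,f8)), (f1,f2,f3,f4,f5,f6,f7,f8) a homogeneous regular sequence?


depth(R)=23
depth(R/I)=23-8=15


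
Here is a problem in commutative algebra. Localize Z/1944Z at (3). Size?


3-primary part: 1944=3^5*8
Size=3^5=243


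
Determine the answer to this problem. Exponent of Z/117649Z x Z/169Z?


Exponent = lcm of the cyclic orders; pairwise coprime => product.
7^6*13^2=117649*169=19882681


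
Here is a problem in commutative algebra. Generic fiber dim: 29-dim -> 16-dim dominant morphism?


dim(fiber)=dim(X)-dim(Y)=29-16=13


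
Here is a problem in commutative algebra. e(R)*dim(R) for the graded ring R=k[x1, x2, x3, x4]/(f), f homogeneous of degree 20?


e(R)=deg(f)=20, dim(R)=4-1=3
e*dim=20*3=60


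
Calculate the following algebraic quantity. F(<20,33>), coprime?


gcd(20,33)=1 => F=ab-a-b=20*33-20-33=660-53=607


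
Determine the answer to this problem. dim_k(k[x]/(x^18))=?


Basis: 1,x,...,x^17
dim=18


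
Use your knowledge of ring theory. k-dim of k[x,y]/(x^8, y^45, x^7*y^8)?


k[x,y]/I, I = (x^8, y^45, x^7*y^8)
Rect: 8x45=360. Corner: (8-7)x(45-8)=37.
dim = 360-37 = 323


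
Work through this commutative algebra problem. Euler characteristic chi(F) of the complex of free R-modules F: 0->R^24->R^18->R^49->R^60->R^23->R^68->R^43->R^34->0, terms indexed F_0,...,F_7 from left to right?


chi = sum (-1)^i * rank:
(-1)^0*24=24
(-1)^1*18=-18
(-1)^2*49=49
(-1)^3*60=-60
(-1)^4*23=23
(-1)^5*68=-68
(-1)^6*43=43
(-1)^7*34=-34
chi=-41


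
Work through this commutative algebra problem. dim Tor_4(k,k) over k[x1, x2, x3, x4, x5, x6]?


Koszul: C(n,i)=C(6,4)=15


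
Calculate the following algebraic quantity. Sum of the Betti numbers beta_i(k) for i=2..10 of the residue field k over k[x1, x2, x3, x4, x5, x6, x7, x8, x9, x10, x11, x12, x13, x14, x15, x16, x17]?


Koszul resolution: beta_i(k)=C(n,i), n=17
C(17,2)=136, C(17,3)=680, C(17,4)=2380, C(17,5)=6188, C(17,6)=12376, C(17,7)=19448, C(17,8)=24310, C(17,9)=24310, C(17,10)=19448
Sum=109276


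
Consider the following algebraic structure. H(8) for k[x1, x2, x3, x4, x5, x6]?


C(d+n-1,n-1)=C(13,5)=1287


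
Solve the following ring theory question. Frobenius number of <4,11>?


gcd(4,11)=1 => F=ab-a-b=4*11-4-11=44-15=29


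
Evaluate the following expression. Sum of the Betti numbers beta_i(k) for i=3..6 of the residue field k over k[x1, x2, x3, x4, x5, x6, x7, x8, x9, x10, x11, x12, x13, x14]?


Koszul resolution: beta_i(k)=C(n,i), n=14
C(14,3)=364, C(14,4)=1001, C(14,5)=2002, C(14,6)=3003
Sum=6370


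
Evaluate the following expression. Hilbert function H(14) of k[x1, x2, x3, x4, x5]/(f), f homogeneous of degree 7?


C(18,4)-C(11,4)=3060-330=2730


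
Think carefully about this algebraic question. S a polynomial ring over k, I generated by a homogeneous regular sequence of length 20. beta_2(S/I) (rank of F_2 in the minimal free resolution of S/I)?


Regular sequence => Koszul complex is the minimal free resolution.
Syz_1 minimally generated by Koszul relations f_i*e_j - f_j*e_i (i<j): mu(Syz_1) = beta_2 = C(m,2) = m(m-1)/2
m=20
20*19/2 = 190


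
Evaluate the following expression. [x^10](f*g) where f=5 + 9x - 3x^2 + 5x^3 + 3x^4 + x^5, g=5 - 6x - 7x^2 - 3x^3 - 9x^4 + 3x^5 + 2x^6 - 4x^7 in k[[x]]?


[x^10] = sum a_i*b_j, i+j=10
  5*-4=-20
  3*2=6
  1*3=3
Sum=-11


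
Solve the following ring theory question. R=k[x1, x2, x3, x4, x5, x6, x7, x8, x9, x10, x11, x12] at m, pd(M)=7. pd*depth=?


pd+depth=12
depth=12-7=5
pd*depth=7*5=35


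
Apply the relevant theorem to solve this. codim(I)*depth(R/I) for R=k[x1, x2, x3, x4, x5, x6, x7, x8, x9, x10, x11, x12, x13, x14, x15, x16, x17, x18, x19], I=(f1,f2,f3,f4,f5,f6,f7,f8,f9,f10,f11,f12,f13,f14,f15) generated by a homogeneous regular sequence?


codim=15, depth=dim(R/I)=19-15=4
Product=15*4=60


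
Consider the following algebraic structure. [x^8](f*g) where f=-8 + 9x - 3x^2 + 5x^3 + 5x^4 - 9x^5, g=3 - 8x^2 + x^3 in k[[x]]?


[x^8] = sum a_i*b_j, i+j=8
  -9*1=-9
Sum=-9


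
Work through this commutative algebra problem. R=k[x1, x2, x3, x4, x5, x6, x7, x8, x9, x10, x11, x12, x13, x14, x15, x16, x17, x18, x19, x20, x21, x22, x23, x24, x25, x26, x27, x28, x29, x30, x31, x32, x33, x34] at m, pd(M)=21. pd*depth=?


pd+depth=34
depth=34-21=13
pd*depth=21*13=273


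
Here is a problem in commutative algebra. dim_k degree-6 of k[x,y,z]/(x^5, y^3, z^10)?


Need i<5, j<3, k<10 with i+j+k=6.
For each i, j ranges over max(0,6-i-9)..min(2,6-i):
  i=0: j in [0,2] -> 3
  i=1: j in [0,2] -> 3
  i=2: j in [0,2] -> 3
  i=3: j in [0,2] -> 3
  i=4: j in [0,2] -> 3
H(6) = 3+3+3+3+3 = 15


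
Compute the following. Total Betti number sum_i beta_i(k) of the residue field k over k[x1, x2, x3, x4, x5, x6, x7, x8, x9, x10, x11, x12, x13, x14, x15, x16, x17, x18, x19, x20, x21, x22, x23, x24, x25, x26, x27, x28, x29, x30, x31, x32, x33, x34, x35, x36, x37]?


Koszul resolution: beta_i(k)=C(n,i), n=37
sum_i C(37,i) = 2^37 = 137438953472


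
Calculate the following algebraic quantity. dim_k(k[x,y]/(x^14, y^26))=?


Basis: x^i*y^j, i<14, j<26
14*26=364


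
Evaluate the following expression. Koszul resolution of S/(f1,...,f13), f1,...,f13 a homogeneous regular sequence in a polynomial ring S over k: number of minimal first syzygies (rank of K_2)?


Regular sequence => Koszul complex is the minimal free resolution.
Syz_1 minimally generated by Koszul relations f_i*e_j - f_j*e_i (i<j): mu(Syz_1) = beta_2 = C(m,2) = m(m-1)/2
m=13
13*12/2 = 78


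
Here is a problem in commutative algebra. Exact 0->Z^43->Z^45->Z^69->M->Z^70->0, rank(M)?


Alt sum=0:
(-1)^0*43 + (-1)^1*45 + (-1)^2*69 + (-1)^3*? + (-1)^4*70=0
rank(M)=137


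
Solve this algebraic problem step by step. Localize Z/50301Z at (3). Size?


3-primary part: 50301=3^7*23
Size=3^7=2187


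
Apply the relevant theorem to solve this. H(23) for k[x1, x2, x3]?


C(d+n-1,n-1)=C(25,2)=300


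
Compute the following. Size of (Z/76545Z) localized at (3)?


3-primary part: 76545=3^7*35
Size=3^7=2187


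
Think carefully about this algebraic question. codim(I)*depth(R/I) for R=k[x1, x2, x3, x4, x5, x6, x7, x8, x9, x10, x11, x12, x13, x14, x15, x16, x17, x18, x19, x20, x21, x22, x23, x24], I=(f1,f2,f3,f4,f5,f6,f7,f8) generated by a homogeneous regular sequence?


codim=8, depth=dim(R/I)=24-8=16
Product=8*16=128


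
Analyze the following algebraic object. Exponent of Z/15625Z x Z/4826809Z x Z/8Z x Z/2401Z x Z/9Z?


Exponent = lcm of the cyclic orders; pairwise coprime => product.
5^6*13^6*2^3*7^4*3^2=15625*4826809*8*2401*9=13037814460125000


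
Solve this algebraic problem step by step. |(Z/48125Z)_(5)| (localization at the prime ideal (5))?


5-primary part: 48125=5^4*77
Size=5^4=625


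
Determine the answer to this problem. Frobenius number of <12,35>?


gcd(12,35)=1 => F=ab-a-b=12*35-12-35=420-47=373


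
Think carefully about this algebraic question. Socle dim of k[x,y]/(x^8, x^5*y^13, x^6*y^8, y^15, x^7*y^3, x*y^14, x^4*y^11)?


Socle = ann(m) = span of standard monomials u with x*u, y*u in I (staircase corners).
Redundant generators: x^5*y^13
Minimal generators: x^8, x^7*y^3, x^6*y^8, x^4*y^11, x*y^14, y^15
Corners: y^14, x^3y^13, x^5y^10, x^6y^7, x^7y^2
Socle dim=5


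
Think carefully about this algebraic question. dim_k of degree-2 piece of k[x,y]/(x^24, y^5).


k[x,y], I = (x^24, y^5), d = 2
Need i < 24 and d-i < 5.
Range: 0 <= i <= 2.
H(2) = 3


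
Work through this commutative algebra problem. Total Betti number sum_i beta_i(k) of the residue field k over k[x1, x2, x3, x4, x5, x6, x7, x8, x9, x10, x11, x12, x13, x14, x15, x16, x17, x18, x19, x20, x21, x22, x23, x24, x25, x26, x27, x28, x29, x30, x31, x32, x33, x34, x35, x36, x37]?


Koszul resolution: beta_i(k)=C(n,i), n=37
sum_i C(37,i) = 2^37 = 137438953472


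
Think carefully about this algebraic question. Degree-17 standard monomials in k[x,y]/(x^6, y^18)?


k[x,y], I = (x^6, y^18), d = 17
Need i < 6 and d-i < 18.
Range: 0 <= i <= 5.
H(17) = 6


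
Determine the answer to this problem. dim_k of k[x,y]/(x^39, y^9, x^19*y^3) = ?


k[x,y]/I, I = (x^39, y^9, x^19*y^3)
Rect: 39x9=351. Corner: (39-19)x(9-3)=120.
dim = 351-120 = 231


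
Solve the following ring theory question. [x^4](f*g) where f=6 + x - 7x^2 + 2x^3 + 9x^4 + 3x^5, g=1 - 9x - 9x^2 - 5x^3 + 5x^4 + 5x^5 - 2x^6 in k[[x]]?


[x^4] = sum a_i*b_j, i+j=4
  6*5=30
  1*-5=-5
  -7*-9=63
  2*-9=-18
  9*1=9
Sum=79


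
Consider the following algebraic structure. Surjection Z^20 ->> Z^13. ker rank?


rank(ker) = 20-13 = 7


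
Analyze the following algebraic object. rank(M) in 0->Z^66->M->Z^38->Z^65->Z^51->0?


Alt sum=0:
(-1)^0*66 + (-1)^1*? + (-1)^2*38 + (-1)^3*65 + (-1)^4*51=0
rank(M)=90


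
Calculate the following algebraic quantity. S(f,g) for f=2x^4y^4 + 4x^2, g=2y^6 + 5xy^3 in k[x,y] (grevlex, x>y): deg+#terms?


LT(f)=2x^4y^4, LT(g)=2y^6
lcm(LM)=x^4y^6
S(f,g) (scaled by 4 to clear denominators) = 2y^2*f - 2x^4*g = -10x^5y^3 + 8x^2y^2
2 terms, deg 8.
8+2=10


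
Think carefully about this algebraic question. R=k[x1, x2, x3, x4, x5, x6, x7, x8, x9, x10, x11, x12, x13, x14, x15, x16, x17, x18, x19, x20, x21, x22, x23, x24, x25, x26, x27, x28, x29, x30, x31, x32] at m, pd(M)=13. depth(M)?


pd+depth=depth(R)=32
depth=32-13=19


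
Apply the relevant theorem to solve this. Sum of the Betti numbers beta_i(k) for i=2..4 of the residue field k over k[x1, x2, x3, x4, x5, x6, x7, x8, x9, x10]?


Koszul resolution: beta_i(k)=C(n,i), n=10
C(10,2)=45, C(10,3)=120, C(10,4)=210
Sum=375


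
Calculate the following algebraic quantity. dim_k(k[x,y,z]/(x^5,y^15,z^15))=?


Basis: x^iy^jz^k, i<5,j<15,k<15
5*15*15=1125


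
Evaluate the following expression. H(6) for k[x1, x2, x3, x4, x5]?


C(d+n-1,n-1)=C(10,4)=210


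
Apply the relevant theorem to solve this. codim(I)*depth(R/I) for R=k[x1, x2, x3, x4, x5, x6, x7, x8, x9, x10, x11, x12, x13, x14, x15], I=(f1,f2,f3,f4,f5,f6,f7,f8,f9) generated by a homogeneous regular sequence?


codim=9, depth=dim(R/I)=15-9=6
Product=9*6=54


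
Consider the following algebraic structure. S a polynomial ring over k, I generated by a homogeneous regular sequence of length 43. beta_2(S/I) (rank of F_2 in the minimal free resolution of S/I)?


Regular sequence => Koszul complex is the minimal free resolution.
Syz_1 minimally generated by Koszul relations f_i*e_j - f_j*e_i (i<j): mu(Syz_1) = beta_2 = C(m,2) = m(m-1)/2
m=43
43*42/2 = 903


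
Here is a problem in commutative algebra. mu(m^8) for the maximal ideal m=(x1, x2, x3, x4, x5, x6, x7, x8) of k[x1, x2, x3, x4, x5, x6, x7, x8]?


Graded Nakayama: mu(m^d) = dim_k (m^d/m^(d+1)) = #degree-8 monomials in 8 vars
C(n+d-1,d)=C(15,8)=6435


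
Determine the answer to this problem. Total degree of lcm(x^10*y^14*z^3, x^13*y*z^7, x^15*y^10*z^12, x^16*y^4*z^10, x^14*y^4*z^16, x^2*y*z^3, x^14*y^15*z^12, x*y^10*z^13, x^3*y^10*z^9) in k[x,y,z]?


lcm = componentwise max:
x: max(10,13,15,16,14,2,14,1,3)=16
y: max(14,1,10,4,4,1,15,10,10)=15
z: max(3,7,12,10,16,3,12,13,9)=16
Total=16+15+16=47


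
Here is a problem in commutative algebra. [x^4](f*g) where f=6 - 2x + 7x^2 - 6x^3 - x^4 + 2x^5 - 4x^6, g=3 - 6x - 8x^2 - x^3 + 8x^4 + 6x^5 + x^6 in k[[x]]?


[x^4] = sum a_i*b_j, i+j=4
  6*8=48
  -2*-1=2
  7*-8=-56
  -6*-6=36
  -1*3=-3
Sum=27


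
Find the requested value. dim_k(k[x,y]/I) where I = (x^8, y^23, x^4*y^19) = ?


k[x,y]/I, I = (x^8, y^23, x^4*y^19)
Rect: 8x23=184. Corner: (8-4)x(23-19)=16.
dim = 184-16 = 168


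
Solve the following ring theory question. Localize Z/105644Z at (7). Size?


7-primary part: 105644=7^4*44
Size=7^4=2401


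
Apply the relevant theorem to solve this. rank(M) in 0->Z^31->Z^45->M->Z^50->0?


Alt sum=0:
(-1)^0*31 + (-1)^1*45 + (-1)^2*? + (-1)^3*50=0
rank(M)=64


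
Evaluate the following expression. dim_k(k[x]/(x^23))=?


Basis: 1,x,...,x^22
dim=23


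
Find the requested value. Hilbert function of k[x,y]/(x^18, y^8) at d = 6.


k[x,y], I = (x^18, y^8), d = 6
Need i < 18 and d-i < 8.
Range: 0 <= i <= 6.
H(6) = 7


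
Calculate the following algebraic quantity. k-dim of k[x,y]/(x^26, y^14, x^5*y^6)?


k[x,y]/I, I = (x^26, y^14, x^5*y^6)
Rect: 26x14=364. Corner: (26-5)x(14-6)=168.
dim = 364-168 = 196


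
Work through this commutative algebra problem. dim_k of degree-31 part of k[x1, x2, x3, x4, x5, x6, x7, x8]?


C(d+n-1,n-1)=C(38,7)=12620256


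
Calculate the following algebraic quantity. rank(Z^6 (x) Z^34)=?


rank(M(x)N) = rank(M)*rank(N)
6*34 = 204


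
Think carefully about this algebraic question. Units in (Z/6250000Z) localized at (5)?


Local ring = Z/390625Z.
phi(390625) = 5^7*(5-1) = 312500


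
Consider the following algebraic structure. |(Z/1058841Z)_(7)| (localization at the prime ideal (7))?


7-primary part: 1058841=7^6*9
Size=7^6=117649


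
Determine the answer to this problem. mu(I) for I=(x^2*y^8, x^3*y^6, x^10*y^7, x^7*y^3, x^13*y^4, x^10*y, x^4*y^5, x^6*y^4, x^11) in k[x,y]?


Remove redundant (divisible by others).
x^13*y^4 redundant.
x^10*y^7 redundant.
Min: x^11, x^10*y, x^7*y^3, x^6*y^4, x^4*y^5, x^3*y^6, x^2*y^8
Count=7


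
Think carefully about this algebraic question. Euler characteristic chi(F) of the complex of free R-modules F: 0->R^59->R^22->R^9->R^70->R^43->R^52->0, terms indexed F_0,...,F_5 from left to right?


chi = sum (-1)^i * rank:
(-1)^0*59=59
(-1)^1*22=-22
(-1)^2*9=9
(-1)^3*70=-70
(-1)^4*43=43
(-1)^5*52=-52
chi=-33


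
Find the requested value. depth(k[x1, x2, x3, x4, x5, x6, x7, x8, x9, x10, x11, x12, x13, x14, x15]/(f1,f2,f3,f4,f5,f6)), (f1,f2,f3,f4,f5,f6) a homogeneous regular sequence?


depth(R)=15
depth(R/I)=15-6=9


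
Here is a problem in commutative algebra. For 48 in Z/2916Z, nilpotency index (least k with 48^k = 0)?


48^k mod 2916:
k=1: 48
k=2: 2304
k=3: 2700
k=4: 1296
k=5: 972
k=6: 0
First zero at k = 6


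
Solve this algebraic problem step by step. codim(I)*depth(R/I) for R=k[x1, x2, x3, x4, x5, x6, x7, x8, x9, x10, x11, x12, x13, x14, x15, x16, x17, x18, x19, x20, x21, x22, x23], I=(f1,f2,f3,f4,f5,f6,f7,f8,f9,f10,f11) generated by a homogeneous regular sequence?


codim=11, depth=dim(R/I)=23-11=12
Product=11*12=132


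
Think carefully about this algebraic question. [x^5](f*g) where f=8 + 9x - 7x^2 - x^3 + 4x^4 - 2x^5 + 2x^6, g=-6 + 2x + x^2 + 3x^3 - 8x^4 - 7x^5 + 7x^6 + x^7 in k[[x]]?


[x^5] = sum a_i*b_j, i+j=5
  8*-7=-56
  9*-8=-72
  -7*3=-21
  -1*1=-1
  4*2=8
  -2*-6=12
Sum=-130


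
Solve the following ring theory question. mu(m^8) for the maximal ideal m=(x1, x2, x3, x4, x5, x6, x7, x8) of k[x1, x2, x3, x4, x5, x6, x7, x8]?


Graded Nakayama: mu(m^d) = dim_k (m^d/m^(d+1)) = #degree-8 monomials in 8 vars
C(n+d-1,d)=C(15,8)=6435


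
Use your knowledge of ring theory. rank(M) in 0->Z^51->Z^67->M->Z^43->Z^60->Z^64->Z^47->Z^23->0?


Alt sum=0:
(-1)^0*51 + (-1)^1*67 + (-1)^2*? + (-1)^3*43 + (-1)^4*60 + (-1)^5*64 + (-1)^6*47 + (-1)^7*23=0
rank(M)=39


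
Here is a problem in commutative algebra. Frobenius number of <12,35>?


gcd(12,35)=1 => F=ab-a-b=12*35-12-35=420-47=373


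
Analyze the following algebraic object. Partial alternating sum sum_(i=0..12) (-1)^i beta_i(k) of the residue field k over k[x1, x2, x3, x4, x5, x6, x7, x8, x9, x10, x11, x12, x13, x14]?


Koszul resolution: beta_i(k)=C(n,i), n=14
sum_(i=0..p) (-1)^i C(n,i) = (-1)^p C(n-1,p)
(-1)^12*C(13,12) = (-1)^12*13 = 13


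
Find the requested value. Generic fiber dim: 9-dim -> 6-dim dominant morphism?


dim(fiber)=dim(X)-dim(Y)=9-6=3


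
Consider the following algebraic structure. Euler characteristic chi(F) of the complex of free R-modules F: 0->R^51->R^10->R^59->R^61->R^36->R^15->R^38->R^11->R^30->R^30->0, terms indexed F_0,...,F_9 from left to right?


chi = sum (-1)^i * rank:
(-1)^0*51=51
(-1)^1*10=-10
(-1)^2*59=59
(-1)^3*61=-61
(-1)^4*36=36
(-1)^5*15=-15
(-1)^6*38=38
(-1)^7*11=-11
(-1)^8*30=30
(-1)^9*30=-30
chi=87


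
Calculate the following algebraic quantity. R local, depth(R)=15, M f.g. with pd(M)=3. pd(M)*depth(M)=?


pd+depth=15
depth=15-3=12
pd*depth=3*12=36


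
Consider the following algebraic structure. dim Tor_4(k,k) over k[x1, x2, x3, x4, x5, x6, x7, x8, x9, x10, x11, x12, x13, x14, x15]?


Koszul: C(n,i)=C(15,4)=1365


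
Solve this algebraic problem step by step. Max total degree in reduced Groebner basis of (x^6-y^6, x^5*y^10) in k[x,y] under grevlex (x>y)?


LT(f1)=x^6, LT(f2)=x^5y^10, lcm=x^6y^10
S(f1,f2) = y^10*f1 - x^1*f2 = -y^16
Reduced GB = {f1, f2, y^16}; degrees 6, 15, 16
Max = 16


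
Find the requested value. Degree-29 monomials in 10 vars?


C(d+n-1,n-1)=C(38,9)=163011640


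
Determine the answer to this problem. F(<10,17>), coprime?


gcd(10,17)=1 => F=ab-a-b=10*17-10-17=170-27=143


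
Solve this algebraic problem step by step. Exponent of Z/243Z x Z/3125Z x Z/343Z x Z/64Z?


Exponent = lcm of the cyclic orders; pairwise coprime => product.
3^5*5^5*7^3*2^6=243*3125*343*64=16669800000


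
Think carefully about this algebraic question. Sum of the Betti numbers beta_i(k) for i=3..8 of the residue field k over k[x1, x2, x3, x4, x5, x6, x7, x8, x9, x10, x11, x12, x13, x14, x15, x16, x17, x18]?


Koszul resolution: beta_i(k)=C(n,i), n=18
C(18,3)=816, C(18,4)=3060, C(18,5)=8568, C(18,6)=18564, C(18,7)=31824, C(18,8)=43758
Sum=106590


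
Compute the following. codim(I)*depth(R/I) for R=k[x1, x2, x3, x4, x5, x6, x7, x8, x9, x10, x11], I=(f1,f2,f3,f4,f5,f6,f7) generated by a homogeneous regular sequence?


codim=7, depth=dim(R/I)=11-7=4
Product=7*4=28


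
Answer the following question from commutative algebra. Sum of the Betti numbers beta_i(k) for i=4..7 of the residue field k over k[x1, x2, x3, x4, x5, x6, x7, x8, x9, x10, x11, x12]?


Koszul resolution: beta_i(k)=C(n,i), n=12
C(12,4)=495, C(12,5)=792, C(12,6)=924, C(12,7)=792
Sum=3003


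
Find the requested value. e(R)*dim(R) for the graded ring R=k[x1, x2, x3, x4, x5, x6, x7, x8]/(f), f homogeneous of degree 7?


e(R)=deg(f)=7, dim(R)=8-1=7
e*dim=7*7=49


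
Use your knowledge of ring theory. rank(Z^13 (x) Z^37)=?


rank(M(x)N) = rank(M)*rank(N)
13*37 = 481


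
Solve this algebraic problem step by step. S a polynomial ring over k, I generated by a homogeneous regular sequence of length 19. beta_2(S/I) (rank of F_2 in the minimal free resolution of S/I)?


Regular sequence => Koszul complex is the minimal free resolution.
Syz_1 minimally generated by Koszul relations f_i*e_j - f_j*e_i (i<j): mu(Syz_1) = beta_2 = C(m,2) = m(m-1)/2
m=19
19*18/2 = 171


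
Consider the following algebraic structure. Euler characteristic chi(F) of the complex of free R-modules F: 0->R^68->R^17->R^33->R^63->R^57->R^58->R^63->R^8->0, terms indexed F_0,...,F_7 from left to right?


chi = sum (-1)^i * rank:
(-1)^0*68=68
(-1)^1*17=-17
(-1)^2*33=33
(-1)^3*63=-63
(-1)^4*57=57
(-1)^5*58=-58
(-1)^6*63=63
(-1)^7*8=-8
chi=75


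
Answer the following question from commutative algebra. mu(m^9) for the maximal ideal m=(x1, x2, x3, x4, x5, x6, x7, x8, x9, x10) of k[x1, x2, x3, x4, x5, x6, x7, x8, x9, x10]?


Graded Nakayama: mu(m^d) = dim_k (m^d/m^(d+1)) = #degree-9 monomials in 10 vars
C(n+d-1,d)=C(18,9)=48620


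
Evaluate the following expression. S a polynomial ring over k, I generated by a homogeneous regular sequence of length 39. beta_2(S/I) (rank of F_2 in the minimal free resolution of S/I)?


Regular sequence => Koszul complex is the minimal free resolution.
Syz_1 minimally generated by Koszul relations f_i*e_j - f_j*e_i (i<j): mu(Syz_1) = beta_2 = C(m,2) = m(m-1)/2
m=39
39*38/2 = 741


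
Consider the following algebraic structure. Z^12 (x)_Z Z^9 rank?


rank(M(x)N) = rank(M)*rank(N)
12*9 = 108


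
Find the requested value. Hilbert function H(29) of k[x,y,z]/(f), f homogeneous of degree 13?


C(31,2)-C(18,2)=465-153=312


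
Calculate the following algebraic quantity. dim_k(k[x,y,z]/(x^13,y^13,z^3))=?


Basis: x^iy^jz^k, i<13,j<13,k<3
13*13*3=507


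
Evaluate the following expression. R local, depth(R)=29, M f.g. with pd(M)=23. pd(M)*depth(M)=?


pd+depth=29
depth=29-23=6
pd*depth=23*6=138


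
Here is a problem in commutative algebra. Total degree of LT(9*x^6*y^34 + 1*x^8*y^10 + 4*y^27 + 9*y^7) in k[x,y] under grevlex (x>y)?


LT: 9*x^6*y^34
deg_x=6, deg_y=34
Total=6+34=40


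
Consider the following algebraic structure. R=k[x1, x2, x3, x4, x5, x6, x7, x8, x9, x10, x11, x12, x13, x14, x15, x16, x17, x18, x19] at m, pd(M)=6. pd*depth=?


pd+depth=19
depth=19-6=13
pd*depth=6*13=78


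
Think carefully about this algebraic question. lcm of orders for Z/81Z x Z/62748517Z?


Exponent = lcm of the cyclic orders; pairwise coprime => product.
3^4*13^7=81*62748517=5082629877


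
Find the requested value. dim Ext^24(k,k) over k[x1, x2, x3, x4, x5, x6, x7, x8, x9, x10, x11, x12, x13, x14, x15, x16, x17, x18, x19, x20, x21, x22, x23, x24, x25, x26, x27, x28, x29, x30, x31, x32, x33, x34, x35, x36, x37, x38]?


C(n,i)=C(38,24)=9669554100


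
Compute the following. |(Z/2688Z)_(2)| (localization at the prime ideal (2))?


2-primary part: 2688=2^7*21
Size=2^7=128


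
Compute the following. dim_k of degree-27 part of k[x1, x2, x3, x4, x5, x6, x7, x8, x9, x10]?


C(d+n-1,n-1)=C(36,9)=94143280


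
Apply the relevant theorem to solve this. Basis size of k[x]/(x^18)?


Basis: 1,x,...,x^17
dim=18


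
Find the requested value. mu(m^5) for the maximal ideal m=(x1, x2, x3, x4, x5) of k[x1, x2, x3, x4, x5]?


Graded Nakayama: mu(m^d) = dim_k (m^d/m^(d+1)) = #degree-5 monomials in 5 vars
C(n+d-1,d)=C(9,5)=126


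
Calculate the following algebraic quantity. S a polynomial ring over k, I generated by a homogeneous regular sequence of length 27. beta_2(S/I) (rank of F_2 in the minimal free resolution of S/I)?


Regular sequence => Koszul complex is the minimal free resolution.
Syz_1 minimally generated by Koszul relations f_i*e_j - f_j*e_i (i<j): mu(Syz_1) = beta_2 = C(m,2) = m(m-1)/2
m=27
27*26/2 = 351


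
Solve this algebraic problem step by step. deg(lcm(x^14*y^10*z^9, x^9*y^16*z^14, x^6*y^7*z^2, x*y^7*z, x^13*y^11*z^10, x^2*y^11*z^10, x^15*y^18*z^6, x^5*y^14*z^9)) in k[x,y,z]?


lcm = componentwise max:
x: max(14,9,6,1,13,2,15,5)=15
y: max(10,16,7,7,11,11,18,14)=18
z: max(9,14,2,1,10,10,6,9)=14
Total=15+18+14=47


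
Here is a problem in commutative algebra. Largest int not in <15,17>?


gcd(15,17)=1 => F=ab-a-b=15*17-15-17=255-32=223


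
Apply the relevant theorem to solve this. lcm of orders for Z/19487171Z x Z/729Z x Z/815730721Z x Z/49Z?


Exponent = lcm of the cyclic orders; pairwise coprime => product.
11^7*3^6*13^8*7^2=19487171*729*815730721*49=567831162552918074811


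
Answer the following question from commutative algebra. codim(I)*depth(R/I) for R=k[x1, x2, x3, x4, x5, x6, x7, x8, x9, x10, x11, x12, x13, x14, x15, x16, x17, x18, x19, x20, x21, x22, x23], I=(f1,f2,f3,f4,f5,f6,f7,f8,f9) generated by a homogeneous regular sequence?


codim=9, depth=dim(R/I)=23-9=14
Product=9*14=126


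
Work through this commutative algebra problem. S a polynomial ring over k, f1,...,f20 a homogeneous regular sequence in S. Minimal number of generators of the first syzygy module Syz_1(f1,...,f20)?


Regular sequence => Koszul complex is the minimal free resolution.
Syz_1 minimally generated by Koszul relations f_i*e_j - f_j*e_i (i<j): mu(Syz_1) = beta_2 = C(m,2) = m(m-1)/2
m=20
20*19/2 = 190


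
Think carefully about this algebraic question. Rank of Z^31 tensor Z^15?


rank(M(x)N) = rank(M)*rank(N)
31*15 = 465


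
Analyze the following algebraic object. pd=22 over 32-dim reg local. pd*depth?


pd+depth=32
depth=32-22=10
pd*depth=22*10=220


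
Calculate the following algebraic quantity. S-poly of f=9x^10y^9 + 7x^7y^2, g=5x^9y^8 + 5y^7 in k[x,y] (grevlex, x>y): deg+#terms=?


LT(f)=9x^10y^9, LT(g)=5x^9y^8
lcm(LM)=x^10y^9
S(f,g) (scaled by 45 to clear denominators) = 5*f - 9xy*g = 35x^7y^2 - 45xy^8
2 terms, deg 9.
9+2=11


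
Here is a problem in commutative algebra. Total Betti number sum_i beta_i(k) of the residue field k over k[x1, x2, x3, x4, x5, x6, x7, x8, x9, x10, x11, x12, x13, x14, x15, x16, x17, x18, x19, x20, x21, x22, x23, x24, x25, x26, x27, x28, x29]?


Koszul resolution: beta_i(k)=C(n,i), n=29
sum_i C(29,i) = 2^29 = 536870912


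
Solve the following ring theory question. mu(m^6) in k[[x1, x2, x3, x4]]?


C(n+d-1,d)=C(9,6)=84


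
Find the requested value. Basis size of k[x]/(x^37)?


Basis: 1,x,...,x^36
dim=37


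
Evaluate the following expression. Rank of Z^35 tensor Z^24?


rank(M(x)N) = rank(M)*rank(N)
35*24 = 840


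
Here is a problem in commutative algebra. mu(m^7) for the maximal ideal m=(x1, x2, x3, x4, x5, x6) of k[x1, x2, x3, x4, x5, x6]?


Graded Nakayama: mu(m^d) = dim_k (m^d/m^(d+1)) = #degree-7 monomials in 6 vars
C(n+d-1,d)=C(12,7)=792


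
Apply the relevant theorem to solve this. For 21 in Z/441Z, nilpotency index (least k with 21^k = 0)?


21^k mod 441:
k=1: 21
k=2: 0
First zero at k = 2


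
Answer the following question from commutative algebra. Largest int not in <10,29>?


gcd(10,29)=1 => F=ab-a-b=10*29-10-29=290-39=251


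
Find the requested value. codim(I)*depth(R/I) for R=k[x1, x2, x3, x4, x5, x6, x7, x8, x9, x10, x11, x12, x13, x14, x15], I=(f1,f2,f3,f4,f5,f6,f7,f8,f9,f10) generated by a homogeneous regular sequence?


codim=10, depth=dim(R/I)=15-10=5
Product=10*5=50


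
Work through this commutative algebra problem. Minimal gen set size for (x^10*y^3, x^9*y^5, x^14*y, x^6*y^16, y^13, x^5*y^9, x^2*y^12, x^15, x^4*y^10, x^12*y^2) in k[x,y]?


Remove redundant (divisible by others).
x^6*y^16 redundant.
Min: x^15, x^14*y, x^12*y^2, x^10*y^3, x^9*y^5, x^5*y^9, x^4*y^10, x^2*y^12, y^13
Count=9


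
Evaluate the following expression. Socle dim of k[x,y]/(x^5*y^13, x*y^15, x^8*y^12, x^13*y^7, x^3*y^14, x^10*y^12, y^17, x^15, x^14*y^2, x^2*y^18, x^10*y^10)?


Socle = ann(m) = span of standard monomials u with x*u, y*u in I (staircase corners).
Redundant generators: x^10*y^12, x^2*y^18
Minimal generators: x^15, x^14*y^2, x^13*y^7, x^10*y^10, x^8*y^12, x^5*y^13, x^3*y^14, x*y^15, y^17
Corners: y^16, x^2y^14, x^4y^13, x^7y^12, x^9y^11, x^12y^9, x^13y^6, x^14y
Socle dim=8


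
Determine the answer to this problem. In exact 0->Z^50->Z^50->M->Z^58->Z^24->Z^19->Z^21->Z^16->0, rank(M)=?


Alt sum=0:
(-1)^0*50 + (-1)^1*50 + (-1)^2*? + (-1)^3*58 + (-1)^4*24 + (-1)^5*19 + (-1)^6*21 + (-1)^7*16=0
rank(M)=48


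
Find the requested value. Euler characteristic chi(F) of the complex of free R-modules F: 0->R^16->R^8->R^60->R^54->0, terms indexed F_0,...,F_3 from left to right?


chi = sum (-1)^i * rank:
(-1)^0*16=16
(-1)^1*8=-8
(-1)^2*60=60
(-1)^3*54=-54
chi=14


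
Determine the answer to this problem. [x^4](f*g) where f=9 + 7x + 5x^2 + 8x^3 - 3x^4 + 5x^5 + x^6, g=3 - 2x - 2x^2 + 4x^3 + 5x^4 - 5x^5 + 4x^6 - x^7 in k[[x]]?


[x^4] = sum a_i*b_j, i+j=4
  9*5=45
  7*4=28
  5*-2=-10
  8*-2=-16
  -3*3=-9
Sum=38


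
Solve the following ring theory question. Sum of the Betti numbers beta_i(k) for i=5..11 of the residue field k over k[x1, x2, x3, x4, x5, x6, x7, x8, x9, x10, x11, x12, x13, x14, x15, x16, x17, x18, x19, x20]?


Koszul resolution: beta_i(k)=C(n,i), n=20
C(20,5)=15504, C(20,6)=38760, C(20,7)=77520, C(20,8)=125970, C(20,9)=167960, C(20,10)=184756, C(20,11)=167960
Sum=778430


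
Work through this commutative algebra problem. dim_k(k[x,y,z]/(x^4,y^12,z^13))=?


Basis: x^iy^jz^k, i<4,j<12,k<13
4*12*13=624


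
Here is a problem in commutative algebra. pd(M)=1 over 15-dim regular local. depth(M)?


pd+depth=depth(R)=15
depth=15-1=14


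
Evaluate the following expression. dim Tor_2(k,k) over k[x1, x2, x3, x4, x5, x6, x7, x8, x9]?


Koszul: C(n,i)=C(9,2)=36


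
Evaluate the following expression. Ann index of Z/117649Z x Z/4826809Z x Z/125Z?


Exponent = lcm of the cyclic orders; pairwise coprime => product.
7^6*13^6*5^3=117649*4826809*125=70983656505125


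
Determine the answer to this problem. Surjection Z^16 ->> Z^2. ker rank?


rank(ker) = 16-2 = 14


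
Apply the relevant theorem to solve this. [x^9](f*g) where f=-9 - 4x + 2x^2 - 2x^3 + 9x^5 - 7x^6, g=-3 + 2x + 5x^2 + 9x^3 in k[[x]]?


[x^9] = sum a_i*b_j, i+j=9
  -7*9=-63
Sum=-63


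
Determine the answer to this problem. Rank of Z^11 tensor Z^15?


rank(M(x)N) = rank(M)*rank(N)
11*15 = 165


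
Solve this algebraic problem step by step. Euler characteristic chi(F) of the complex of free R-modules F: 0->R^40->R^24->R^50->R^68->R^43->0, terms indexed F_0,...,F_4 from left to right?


chi = sum (-1)^i * rank:
(-1)^0*40=40
(-1)^1*24=-24
(-1)^2*50=50
(-1)^3*68=-68
(-1)^4*43=43
chi=41


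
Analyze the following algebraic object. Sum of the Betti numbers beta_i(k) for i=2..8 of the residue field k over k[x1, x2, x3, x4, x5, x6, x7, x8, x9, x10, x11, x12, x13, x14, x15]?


Koszul resolution: beta_i(k)=C(n,i), n=15
C(15,2)=105, C(15,3)=455, C(15,4)=1365, C(15,5)=3003, C(15,6)=5005, C(15,7)=6435, C(15,8)=6435
Sum=22803


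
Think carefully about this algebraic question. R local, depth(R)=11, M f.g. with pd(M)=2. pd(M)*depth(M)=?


pd+depth=11
depth=11-2=9
pd*depth=2*9=18


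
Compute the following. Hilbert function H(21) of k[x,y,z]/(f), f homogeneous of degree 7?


C(23,2)-C(16,2)=253-120=133


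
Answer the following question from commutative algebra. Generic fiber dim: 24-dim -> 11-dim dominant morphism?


dim(fiber)=dim(X)-dim(Y)=24-11=13


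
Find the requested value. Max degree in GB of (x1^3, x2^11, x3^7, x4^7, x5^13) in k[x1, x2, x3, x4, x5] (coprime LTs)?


Pure powers, coprime LTs => already GB.
Degrees: 3, 11, 7, 7, 13
Max=13


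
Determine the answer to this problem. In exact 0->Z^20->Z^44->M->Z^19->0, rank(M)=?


Alt sum=0:
(-1)^0*20 + (-1)^1*44 + (-1)^2*? + (-1)^3*19=0
rank(M)=43


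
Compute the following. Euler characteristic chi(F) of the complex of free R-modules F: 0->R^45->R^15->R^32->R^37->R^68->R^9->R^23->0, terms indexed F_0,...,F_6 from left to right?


chi = sum (-1)^i * rank:
(-1)^0*45=45
(-1)^1*15=-15
(-1)^2*32=32
(-1)^3*37=-37
(-1)^4*68=68
(-1)^5*9=-9
(-1)^6*23=23
chi=107


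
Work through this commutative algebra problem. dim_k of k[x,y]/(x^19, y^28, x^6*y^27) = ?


k[x,y]/I, I = (x^19, y^28, x^6*y^27)
Rect: 19x28=532. Corner: (19-6)x(28-27)=13.
dim = 532-13 = 519


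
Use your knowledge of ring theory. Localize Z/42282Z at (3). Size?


3-primary part: 42282=3^6*58
Size=3^6=729


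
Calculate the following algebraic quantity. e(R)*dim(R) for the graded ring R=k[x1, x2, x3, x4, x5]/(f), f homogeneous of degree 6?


e(R)=deg(f)=6, dim(R)=5-1=4
e*dim=6*4=24


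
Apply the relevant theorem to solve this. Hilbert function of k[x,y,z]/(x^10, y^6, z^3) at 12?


Need i<10, j<6, k<3 with i+j+k=12.
For each i, j ranges over max(0,12-i-2)..min(5,12-i):
  i=0: j in [10,5] -> 0
  i=1: j in [9,5] -> 0
  i=2: j in [8,5] -> 0
  i=3: j in [7,5] -> 0
  i=4: j in [6,5] -> 0
  i=5: j in [5,5] -> 1
  i=6: j in [4,5] -> 2
  i=7: j in [3,5] -> 3
  i=8: j in [2,4] -> 3
  i=9: j in [1,3] -> 3
H(12) = 0+0+0+0+0+1+2+3+3+3 = 12


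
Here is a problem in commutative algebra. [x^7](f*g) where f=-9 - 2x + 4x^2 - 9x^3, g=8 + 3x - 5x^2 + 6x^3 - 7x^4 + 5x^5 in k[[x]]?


[x^7] = sum a_i*b_j, i+j=7
  4*5=20
  -9*-7=63
Sum=83


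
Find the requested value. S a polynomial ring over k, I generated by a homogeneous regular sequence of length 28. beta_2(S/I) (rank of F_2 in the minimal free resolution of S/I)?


Regular sequence => Koszul complex is the minimal free resolution.
Syz_1 minimally generated by Koszul relations f_i*e_j - f_j*e_i (i<j): mu(Syz_1) = beta_2 = C(m,2) = m(m-1)/2
m=28
28*27/2 = 378


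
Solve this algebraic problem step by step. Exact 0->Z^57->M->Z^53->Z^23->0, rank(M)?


Alt sum=0:
(-1)^0*57 + (-1)^1*? + (-1)^2*53 + (-1)^3*23=0
rank(M)=87


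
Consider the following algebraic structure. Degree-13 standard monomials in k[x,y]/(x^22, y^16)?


k[x,y], I = (x^22, y^16), d = 13
Need i < 22 and d-i < 16.
Range: 0 <= i <= 13.
H(13) = 14


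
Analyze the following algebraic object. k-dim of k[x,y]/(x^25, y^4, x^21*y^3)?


k[x,y]/I, I = (x^25, y^4, x^21*y^3)
Rect: 25x4=100. Corner: (25-21)x(4-3)=4.
dim = 100-4 = 96
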